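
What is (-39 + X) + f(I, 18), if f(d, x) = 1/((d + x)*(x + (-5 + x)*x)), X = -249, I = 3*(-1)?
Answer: -1088639/3780 ≈ -288.00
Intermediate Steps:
I = -3
f(d, x) = 1/((d + x)*(x + x*(-5 + x)))
(-39 + X) + f(I, 18) = (-39 - 249) + 1/(18*(18**2 - 4*(-3) - 4*18 - 3*18)) = -288 + 1/(18*(324 + 12 - 72 - 54)) = -288 + (1/18)/210 = -288 + (1/18)*(1/210) = -288 + 1/3780 = -1088639/3780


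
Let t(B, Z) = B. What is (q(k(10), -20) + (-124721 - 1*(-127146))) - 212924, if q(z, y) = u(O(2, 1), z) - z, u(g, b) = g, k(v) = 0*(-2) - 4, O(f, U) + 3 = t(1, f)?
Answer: -210497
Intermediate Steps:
O(f, U) = -2 (O(f, U) = -3 + 1 = -2)
k(v) = -4 (k(v) = 0 - 4 = -4)
q(z, y) = -2 - z
(q(k(10), -20) + (-124721 - 1*(-127146))) - 212924 = ((-2 - 1*(-4)) + (-124721 - 1*(-127146))) - 212924 = ((-2 + 4) + (-124721 + 127146)) - 212924 = (2 + 2425) - 212924 = 2427 - 212924 = -210497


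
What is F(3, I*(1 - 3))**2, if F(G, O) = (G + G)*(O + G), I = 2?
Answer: 36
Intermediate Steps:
F(G, O) = 2*G*(G + O) (F(G, O) = (2*G)*(G + O) = 2*G*(G + O))
F(3, I*(1 - 3))**2 = (2*3*(3 + 2*(1 - 3)))**2 = (2*3*(3 + 2*(-2)))**2 = (2*3*(3 - 4))**2 = (2*3*(-1))**2 = (-6)**2 = 36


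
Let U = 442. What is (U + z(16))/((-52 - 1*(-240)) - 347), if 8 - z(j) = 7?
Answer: -443/159 ≈ -2.7862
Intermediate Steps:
z(j) = 1 (z(j) = 8 - 1*7 = 8 - 7 = 1)
(U + z(16))/((-52 - 1*(-240)) - 347) = (442 + 1)/((-52 - 1*(-240)) - 347) = 443/((-52 + 240) - 347) = 443/(188 - 347) = 443/(-159) = 443*(-1/159) = -443/159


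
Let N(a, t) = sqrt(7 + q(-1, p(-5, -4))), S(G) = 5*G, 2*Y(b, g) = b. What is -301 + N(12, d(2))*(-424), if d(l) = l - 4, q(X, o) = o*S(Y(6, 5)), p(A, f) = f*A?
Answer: -301 - 424*sqrt(307) ≈ -7730.1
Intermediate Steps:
Y(b, g) = b/2
p(A, f) = A*f
q(X, o) = 15*o (q(X, o) = o*(5*((1/2)*6)) = o*(5*3) = o*15 = 15*o)
d(l) = -4 + l
N(a, t) = sqrt(307) (N(a, t) = sqrt(7 + 15*(-5*(-4))) = sqrt(7 + 15*20) = sqrt(7 + 300) = sqrt(307))
-301 + N(12, d(2))*(-424) = -301 + sqrt(307)*(-424) = -301 - 424*sqrt(307)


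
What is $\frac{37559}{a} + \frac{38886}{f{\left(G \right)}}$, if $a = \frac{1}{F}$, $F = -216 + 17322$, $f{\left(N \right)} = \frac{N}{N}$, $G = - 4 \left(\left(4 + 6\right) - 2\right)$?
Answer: $642523140$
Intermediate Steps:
$G = -32$ ($G = - 4 \left(10 - 2\right) = \left(-4\right) 8 = -32$)
$f{\left(N \right)} = 1$
$F = 17106$
$a = \frac{1}{17106} \approx 5.8459 \cdot 10^{-5}$
$\frac{37559}{a} + \frac{38886}{f{\left(G \right)}} = 37559 \frac{1}{\frac{1}{17106}} + \frac{38886}{1} = 37559 \cdot 17106 + 38886 \cdot 1 = 642484254 + 38886 = 642523140$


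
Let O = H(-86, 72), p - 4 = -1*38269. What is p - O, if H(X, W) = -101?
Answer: -38164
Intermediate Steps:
p = -38265 (p = 4 - 1*38269 = 4 - 38269 = -38265)
O = -101
p - O = -38265 - 1*(-101) = -38265 + 101 = -38164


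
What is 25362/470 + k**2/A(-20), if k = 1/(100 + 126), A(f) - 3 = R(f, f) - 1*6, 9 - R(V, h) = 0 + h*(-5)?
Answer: 1295389507/24005720 ≈ 53.962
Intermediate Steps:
R(V, h) = 9 + 5*h (R(V, h) = 9 - (0 + h*(-5)) = 9 - (0 - 5*h) = 9 - (-5)*h = 9 + 5*h)
A(f) = 6 + 5*f (A(f) = 3 + ((9 + 5*f) - 1*6) = 3 + ((9 + 5*f) - 6) = 3 + (3 + 5*f) = 6 + 5*f)
k = 1/226 ≈ 0.0044248
25362/470 + k**2/A(-20) = 25362/470 + (1/226)**2/(6 + 5*(-20)) = 25362*(1/470) + 1/(51076*(6 - 100)) = 12681/235 + (1/51076)/(-94) = 12681/235 + (1/51076)*(-1/94) = 12681/235 - 1/4801144 = 1295389507/24005720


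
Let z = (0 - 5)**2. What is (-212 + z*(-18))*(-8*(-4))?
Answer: -21184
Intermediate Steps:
z = 25 (z = (-5)**2 = 25)
(-212 + z*(-18))*(-8*(-4)) = (-212 + 25*(-18))*(-8*(-4)) = (-212 - 450)*32 = -662*32 = -21184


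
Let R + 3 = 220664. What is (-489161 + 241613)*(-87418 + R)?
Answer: -32984038164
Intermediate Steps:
R = 220661 (R = -3 + 220664 = 220661)
(-489161 + 241613)*(-87418 + R) = (-489161 + 241613)*(-87418 + 220661) = -247548*133243 = -32984038164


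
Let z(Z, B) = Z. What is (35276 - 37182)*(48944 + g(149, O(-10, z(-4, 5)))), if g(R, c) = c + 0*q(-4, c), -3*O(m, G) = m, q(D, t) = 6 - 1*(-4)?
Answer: -279880852/3 ≈ -9.3294e+7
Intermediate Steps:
q(D, t) = 10 (q(D, t) = 6 + 4 = 10)
O(m, G) = -m/3
g(R, c) = c (g(R, c) = c + 0*10 = c + 0 = c)
(35276 - 37182)*(48944 + g(149, O(-10, z(-4, 5)))) = (35276 - 37182)*(48944 - ⅓*(-10)) = -1906*(48944 + 10/3) = -1906*146842/3 = -279880852/3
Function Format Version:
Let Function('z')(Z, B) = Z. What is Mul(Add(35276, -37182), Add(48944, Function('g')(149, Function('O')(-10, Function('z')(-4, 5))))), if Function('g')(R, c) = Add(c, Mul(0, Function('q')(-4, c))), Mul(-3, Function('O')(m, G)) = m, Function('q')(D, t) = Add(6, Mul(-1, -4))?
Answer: Rational(-279880852, 3) ≈ -9.3294e+7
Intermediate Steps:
Function('q')(D, t) = 10 (Function('q')(D, t) = Add(6, 4) = 10)
Function('O')(m, G) = Mul(Rational(-1, 3), m)
Function('g')(R, c) = c (Function('g')(R, c) = Add(c, Mul(0, 10)) = Add(c, 0) = c)
Mul(Add(35276, -37182), Add(48944, Function('g')(149, Function('O')(-10, Function('z')(-4, 5))))) = Mul(Add(35276, -37182), Add(48944, Mul(Rational(-1, 3), -10))) = Mul(-1906, Add(48944, Rational(10, 3))) = Mul(-1906, Rational(146842, 3)) = Rational(-279880852, 3)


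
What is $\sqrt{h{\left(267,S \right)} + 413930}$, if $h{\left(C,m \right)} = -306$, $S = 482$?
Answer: $2 \sqrt{103406} \approx 643.14$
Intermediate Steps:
$\sqrt{h{\left(267,S \right)} + 413930} = \sqrt{-306 + 413930} = \sqrt{413624} = 2 \sqrt{103406}$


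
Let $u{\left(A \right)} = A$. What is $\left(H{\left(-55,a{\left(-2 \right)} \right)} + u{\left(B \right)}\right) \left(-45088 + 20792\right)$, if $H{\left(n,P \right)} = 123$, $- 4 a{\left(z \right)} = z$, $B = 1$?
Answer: $-3012704$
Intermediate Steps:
$a{\left(z \right)} = - \frac{z}{4}$
$\left(H{\left(-55,a{\left(-2 \right)} \right)} + u{\left(B \right)}\right) \left(-45088 + 20792\right) = \left(123 + 1\right) \left(-45088 + 20792\right) = 124 \left(-24296\right) = -3012704$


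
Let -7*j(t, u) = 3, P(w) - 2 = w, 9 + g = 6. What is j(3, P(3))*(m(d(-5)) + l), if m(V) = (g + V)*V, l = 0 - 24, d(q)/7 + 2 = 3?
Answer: -12/7 ≈ -1.7143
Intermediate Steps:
g = -3 (g = -9 + 6 = -3)
P(w) = 2 + w
d(q) = 7 (d(q) = -14 + 7*3 = -14 + 21 = 7)
j(t, u) = -3/7 (j(t, u) = -1/7*3 = -3/7)
l = -24
m(V) = V*(-3 + V) (m(V) = (-3 + V)*V = V*(-3 + V))
j(3, P(3))*(m(d(-5)) + l) = -3*(7*(-3 + 7) - 24)/7 = -3*(7*4 - 24)/7 = -3*(28 - 24)/7 = -3/7*4 = -12/7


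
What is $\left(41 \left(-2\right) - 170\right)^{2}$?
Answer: $63504$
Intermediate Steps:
$\left(41 \left(-2\right) - 170\right)^{2} = \left(-82 - 170\right)^{2} = \left(-252\right)^{2} = 63504$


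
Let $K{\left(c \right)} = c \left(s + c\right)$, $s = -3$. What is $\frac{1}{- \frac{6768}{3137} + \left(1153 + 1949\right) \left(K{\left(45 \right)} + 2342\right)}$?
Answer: $\frac{3137}{41181475200} \approx 7.6175 \cdot 10^{-8}$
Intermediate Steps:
$K{\left(c \right)} = c \left(-3 + c\right)$
$\frac{1}{- \frac{6768}{3137} + \left(1153 + 1949\right) \left(K{\left(45 \right)} + 2342\right)} = \frac{1}{- \frac{6768}{3137} + \left(1153 + 1949\right) \left(45 \left(-3 + 45\right) + 2342\right)} = \frac{1}{\left(-6768\right) \frac{1}{3137} + 3102 \left(45 \cdot 42 + 2342\right)} = \frac{1}{- \frac{6768}{3137} + 3102 \left(1890 + 2342\right)} = \frac{1}{- \frac{6768}{3137} + 3102 \cdot 4232} = \frac{1}{- \frac{6768}{3137} + 13127664} = \frac{1}{\frac{41181475200}{3137}} = \frac{3137}{41181475200}$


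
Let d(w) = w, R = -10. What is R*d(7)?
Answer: -70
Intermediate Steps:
R*d(7) = -10*7 = -70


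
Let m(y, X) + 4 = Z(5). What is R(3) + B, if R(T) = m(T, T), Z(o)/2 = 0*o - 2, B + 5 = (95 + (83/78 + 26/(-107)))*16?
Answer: 6343535/4173 ≈ 1520.1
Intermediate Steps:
B = 6376919/4173 (B = -5 + (95 + (83/78 + 26/(-107)))*16 = -5 + (95 + (83*(1/78) + 26*(-1/107)))*16 = -5 + (95 + (83/78 - 26/107))*16 = -5 + (95 + 6853/8346)*16 = -5 + (799723/8346)*16 = -5 + 6397784/4173 = 6376919/4173 ≈ 1528.1)
Z(o) = -4 (Z(o) = 2*(0*o - 2) = 2*(0 - 2) = 2*(-2) = -4)
m(y, X) = -8 (m(y, X) = -4 - 4 = -8)
R(T) = -8
R(3) + B = -8 + 6376919/4173 = 6343535/4173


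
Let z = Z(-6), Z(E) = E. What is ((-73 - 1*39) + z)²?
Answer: 13924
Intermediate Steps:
z = -6
((-73 - 1*39) + z)² = ((-73 - 1*39) - 6)² = ((-73 - 39) - 6)² = (-112 - 6)² = (-118)² = 13924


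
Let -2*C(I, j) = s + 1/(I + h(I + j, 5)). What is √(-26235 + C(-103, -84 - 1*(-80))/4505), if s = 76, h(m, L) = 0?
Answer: I*√22594630292102310/928030 ≈ 161.97*I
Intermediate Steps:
C(I, j) = -38 - 1/(2*I) (C(I, j) = -(76 + 1/(I + 0))/2 = -(76 + 1/I)/2 = -38 - 1/(2*I))
√(-26235 + C(-103, -84 - 1*(-80))/4505) = √(-26235 + (-38 - ½/(-103))/4505) = √(-26235 + (-38 - ½*(-1/103))*(1/4505)) = √(-26235 + (-38 + 1/206)*(1/4505)) = √(-26235 - 7827/206*1/4505) = √(-26235 - 7827/928030) = √(-24346874877/928030) = I*√22594630292102310/928030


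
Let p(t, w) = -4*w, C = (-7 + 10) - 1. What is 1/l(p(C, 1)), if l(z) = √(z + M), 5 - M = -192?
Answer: √193/193 ≈ 0.071982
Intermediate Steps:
M = 197 (M = 5 - 1*(-192) = 5 + 192 = 197)
C = 2 (C = 3 - 1 = 2)
l(z) = √(197 + z) (l(z) = √(z + 197) = √(197 + z))
1/l(p(C, 1)) = 1/(√(197 - 4*1)) = 1/(√(197 - 4)) = 1/(√193) = √193/193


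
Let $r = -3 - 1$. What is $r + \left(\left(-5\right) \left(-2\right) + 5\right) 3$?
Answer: $41$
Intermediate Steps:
$r = -4$ ($r = -3 - 1 = -4$)
$r + \left(\left(-5\right) \left(-2\right) + 5\right) 3 = -4 + \left(\left(-5\right) \left(-2\right) + 5\right) 3 = -4 + \left(10 + 5\right) 3 = -4 + 15 \cdot 3 = -4 + 45 = 41$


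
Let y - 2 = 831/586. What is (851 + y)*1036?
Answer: 259356902/293 ≈ 8.8518e+5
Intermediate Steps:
y = 2003/586 (y = 2 + 831/586 = 2003/586 ≈ 3.4181)
(851 + y)*1036 = (851 + 2003/586)*1036 = (500689/586)*1036 = 259356902/293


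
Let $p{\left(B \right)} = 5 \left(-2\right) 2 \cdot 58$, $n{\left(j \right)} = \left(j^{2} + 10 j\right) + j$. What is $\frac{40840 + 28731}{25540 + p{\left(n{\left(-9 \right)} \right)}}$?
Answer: $\frac{69571}{24380} \approx 2.8536$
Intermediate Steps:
$n{\left(j \right)} = j^{2} + 11 j$
$p{\left(B \right)} = -1160$ ($p{\left(B \right)} = \left(-10\right) 2 \cdot 58 = \left(-20\right) 58 = -1160$)
$\frac{40840 + 28731}{25540 + p{\left(n{\left(-9 \right)} \right)}} = \frac{40840 + 28731}{25540 - 1160} = \frac{69571}{24380}$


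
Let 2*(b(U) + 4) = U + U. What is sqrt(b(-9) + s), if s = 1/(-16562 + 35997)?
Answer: I*sqrt(29055210)/1495 ≈ 3.6055*I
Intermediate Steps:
b(U) = -4 + U (b(U) = -4 + (U + U)/2 = -4 + (2*U)/2 = -4 + U)
s = 1/19435 ≈ 5.1454e-5
sqrt(b(-9) + s) = sqrt((-4 - 9) + 1/19435) = sqrt(-13 + 1/19435) = sqrt(-252654/19435) = I*sqrt(29055210)/1495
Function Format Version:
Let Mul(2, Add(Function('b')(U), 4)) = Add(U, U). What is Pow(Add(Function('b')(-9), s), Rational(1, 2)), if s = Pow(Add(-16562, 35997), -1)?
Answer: Mul(Rational(1, 1495), I, Pow(29055210, Rational(1, 2))) ≈ Mul(3.6055, I)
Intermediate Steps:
Function('b')(U) = Add(-4, U) (Function('b')(U) = Add(-4, Mul(Rational(1, 2), Add(U, U))) = Add(-4, Mul(Rational(1, 2), Mul(2, U))) = Add(-4, U))
s = Rational(1, 19435) (s = Pow(19435, -1) = Rational(1, 19435) ≈ 5.1454e-5)
Pow(Add(Function('b')(-9), s), Rational(1, 2)) = Pow(Add(Add(-4, -9), Rational(1, 19435)), Rational(1, 2)) = Pow(Add(-13, Rational(1, 19435)), Rational(1, 2)) = Pow(Rational(-252654, 19435), Rational(1, 2)) = Mul(Rational(1, 1495), I, Pow(29055210, Rational(1, 2)))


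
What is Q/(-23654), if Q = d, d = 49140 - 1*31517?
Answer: -17623/23654 ≈ -0.74503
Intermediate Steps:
d = 17623 (d = 49140 - 31517 = 17623)
Q = 17623
Q/(-23654) = 17623/(-23654) = 17623*(-1/23654) = -17623/23654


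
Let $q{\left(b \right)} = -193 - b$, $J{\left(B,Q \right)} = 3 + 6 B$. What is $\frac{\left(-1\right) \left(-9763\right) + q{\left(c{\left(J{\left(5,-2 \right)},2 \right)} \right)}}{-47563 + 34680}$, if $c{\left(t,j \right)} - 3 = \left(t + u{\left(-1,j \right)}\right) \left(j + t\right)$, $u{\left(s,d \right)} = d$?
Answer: $- \frac{8342}{12883} \approx -0.64752$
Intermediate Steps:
$c{\left(t,j \right)} = 3 + \left(j + t\right)^{2}$ ($c{\left(t,j \right)} = 3 + \left(t + j\right) \left(j + t\right) = 3 + \left(j + t\right) \left(j + t\right) = 3 + \left(j + t\right)^{2}$)
$\frac{\left(-1\right) \left(-9763\right) + q{\left(c{\left(J{\left(5,-2 \right)},2 \right)} \right)}}{-47563 + 34680} = \frac{\left(-1\right) \left(-9763\right) - \left(200 + \left(3 + 6 \cdot 5\right)^{2} + 2 \cdot 2 \left(3 + 6 \cdot 5\right)\right)}{-47563 + 34680} = \frac{9763 - \left(200 + \left(3 + 30\right)^{2} + 2 \cdot 2 \left(3 + 30\right)\right)}{-12883} = \left(9763 - \left(1289 + 2 \cdot 2 \cdot 33\right)\right) \left(- \frac{1}{12883}\right) = \left(9763 - 1421\right) \left(- \frac{1}{12883}\right) = 8342 \left(- \frac{1}{12883}\right) = - \frac{8342}{12883}$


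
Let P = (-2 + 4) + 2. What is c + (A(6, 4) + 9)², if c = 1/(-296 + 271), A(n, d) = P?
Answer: 4224/25 ≈ 168.96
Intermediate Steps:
P = 4 (P = 2 + 2 = 4)
A(n, d) = 4
c = -1/25 (c = 1/(-25) = -1/25 ≈ -0.040000)
c + (A(6, 4) + 9)² = -1/25 + (4 + 9)² = -1/25 + 13² = -1/25 + 169 = 4224/25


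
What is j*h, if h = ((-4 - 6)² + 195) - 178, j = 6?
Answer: 702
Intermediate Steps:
h = 117 (h = ((-10)² + 195) - 178 = (100 + 195) - 178 = 295 - 178 = 117)
j*h = 6*117 = 702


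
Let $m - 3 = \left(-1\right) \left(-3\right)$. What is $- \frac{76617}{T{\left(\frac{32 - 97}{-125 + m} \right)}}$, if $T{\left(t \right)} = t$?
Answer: $- \frac{9117423}{65} \approx -1.4027 \cdot 10^{5}$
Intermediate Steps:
$m = 6$ ($m = 3 - -3 = 3 + 3 = 6$)
$- \frac{76617}{T{\left(\frac{32 - 97}{-125 + m} \right)}} = - \frac{76617}{\left(32 - 97\right) \frac{1}{-125 + 6}} = - \frac{76617}{\left(-65\right) \frac{1}{-119}} = - \frac{76617}{\left(-65\right) \left(- \frac{1}{119}\right)} = - \frac{76617}{\frac{65}{119}} = \left(-76617\right) \frac{119}{65} = - \frac{9117423}{65}$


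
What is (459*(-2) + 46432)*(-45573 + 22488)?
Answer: -1050690690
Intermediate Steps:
(459*(-2) + 46432)*(-45573 + 22488) = (-918 + 46432)*(-23085) = 45514*(-23085) = -1050690690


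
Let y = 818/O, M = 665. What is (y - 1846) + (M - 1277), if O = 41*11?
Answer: -1107740/451 ≈ -2456.2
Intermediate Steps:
O = 451
y = 818/451 ≈ 1.8137
(y - 1846) + (M - 1277) = (818/451 - 1846) + (665 - 1277) = -831728/451 - 612 = -1107740/451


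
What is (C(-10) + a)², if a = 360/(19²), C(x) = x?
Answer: 10562500/130321 ≈ 81.050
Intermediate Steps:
a = 360/361 ≈ 0.99723
(C(-10) + a)² = (-10 + 360/361)² = (-3250/361)² = 10562500/130321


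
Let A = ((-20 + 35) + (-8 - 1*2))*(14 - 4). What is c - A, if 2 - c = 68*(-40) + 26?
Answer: 2646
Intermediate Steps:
c = 2696 (c = 2 - (68*(-40) + 26) = 2 - (-2720 + 26) = 2 - 1*(-2694) = 2 + 2694 = 2696)
A = 50 (A = (15 + (-8 - 2))*10 = (15 - 10)*10 = 5*10 = 50)
c - A = 2696 - 1*50 = 2696 - 50 = 2646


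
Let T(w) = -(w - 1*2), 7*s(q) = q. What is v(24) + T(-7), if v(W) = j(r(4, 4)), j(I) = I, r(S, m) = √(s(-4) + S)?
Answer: 9 + 2*√42/7 ≈ 10.852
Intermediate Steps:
s(q) = q/7
r(S, m) = √(-4/7 + S) (r(S, m) = √((⅐)*(-4) + S) = √(-4/7 + S))
T(w) = 2 - w (T(w) = -(w - 2) = -(-2 + w) = 2 - w)
v(W) = 2*√42/7 (v(W) = √(-28 + 49*4)/7 = √(-28 + 196)/7 = √168/7 = (2*√42)/7 = 2*√42/7)
v(24) + T(-7) = 2*√42/7 + (2 - 1*(-7)) = 2*√42/7 + (2 + 7) = 2*√42/7 + 9 = 9 + 2*√42/7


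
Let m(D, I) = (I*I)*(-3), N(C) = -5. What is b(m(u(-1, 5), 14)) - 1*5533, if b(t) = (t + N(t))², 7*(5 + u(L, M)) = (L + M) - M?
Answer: 346116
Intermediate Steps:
u(L, M) = -5 + L/7 (u(L, M) = -5 + ((L + M) - M)/7 = -5 + L/7)
m(D, I) = -3*I² (m(D, I) = I²*(-3) = -3*I²)
b(t) = (-5 + t)² (b(t) = (t - 5)² = (-5 + t)²)
b(m(u(-1, 5), 14)) - 1*5533 = (-5 - 3*14²)² - 1*5533 = (-5 - 3*196)² - 5533 = (-5 - 588)² - 5533 = (-593)² - 5533 = 351649 - 5533 = 346116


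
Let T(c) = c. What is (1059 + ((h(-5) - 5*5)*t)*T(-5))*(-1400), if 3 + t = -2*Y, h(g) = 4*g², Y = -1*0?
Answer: -3057600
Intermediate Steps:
Y = 0
t = -3 (t = -3 - 2*0 = -3 + 0 = -3)
(1059 + ((h(-5) - 5*5)*t)*T(-5))*(-1400) = (1059 + ((4*(-5)² - 5*5)*(-3))*(-5))*(-1400) = (1059 + ((4*25 - 25)*(-3))*(-5))*(-1400) = (1059 + ((100 - 25)*(-3))*(-5))*(-1400) = (1059 + (75*(-3))*(-5))*(-1400) = (1059 - 225*(-5))*(-1400) = (1059 + 1125)*(-1400) = 2184*(-1400) = -3057600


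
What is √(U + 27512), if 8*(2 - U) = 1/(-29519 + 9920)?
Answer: √169099195538622/78396 ≈ 165.87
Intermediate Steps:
U = 313585/156792 (U = 2 - 1/(8*(-29519 + 9920)) = 2 - ⅛/(-19599) = 2 - ⅛*(-1/19599) = 2 + 1/156792 = 313585/156792 ≈ 2.0000)
√(U + 27512) = √(313585/156792 + 27512) = √(4313975089/156792) = √169099195538622/78396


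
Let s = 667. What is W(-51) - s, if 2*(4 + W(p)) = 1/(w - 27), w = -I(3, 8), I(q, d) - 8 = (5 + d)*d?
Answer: -186539/278 ≈ -671.00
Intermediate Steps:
I(q, d) = 8 + d*(5 + d) (I(q, d) = 8 + (5 + d)*d = 8 + d*(5 + d))
w = -112 (w = -(8 + 8**2 + 5*8) = -(8 + 64 + 40) = -1*112 = -112)
W(p) = -1113/278 (W(p) = -4 + 1/(2*(-112 - 27)) = -4 + (1/2)/(-139) = -4 + (1/2)*(-1/139) = -4 - 1/278 = -1113/278)
W(-51) - s = -1113/278 - 1*667 = -1113/278 - 667 = -186539/278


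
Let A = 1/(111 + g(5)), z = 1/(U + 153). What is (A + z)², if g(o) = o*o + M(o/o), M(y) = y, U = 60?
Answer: 122500/851530761 ≈ 0.00014386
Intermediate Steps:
g(o) = 1 + o² (g(o) = o*o + o/o = o² + 1 = 1 + o²)
z = 1/213 (z = 1/(60 + 153) = 1/213 ≈ 0.0046948)
A = 1/137 (A = 1/(111 + (1 + 5²)) = 1/(111 + (1 + 25)) = 1/(111 + 26) = 1/137 ≈ 0.0072993)
(A + z)² = (1/137 + 1/213)² = (350/29181)² = 122500/851530761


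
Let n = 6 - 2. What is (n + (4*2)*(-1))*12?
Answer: -48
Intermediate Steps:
n = 4
(n + (4*2)*(-1))*12 = (4 + (4*2)*(-1))*12 = (4 + 8*(-1))*12 = (4 - 8)*12 = -4*12 = -48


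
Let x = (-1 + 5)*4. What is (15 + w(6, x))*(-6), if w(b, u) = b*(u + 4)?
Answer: -810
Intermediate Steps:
x = 16 (x = 4*4 = 16)
w(b, u) = b*(4 + u)
(15 + w(6, x))*(-6) = (15 + 6*(4 + 16))*(-6) = (15 + 6*20)*(-6) = (15 + 120)*(-6) = 135*(-6) = -810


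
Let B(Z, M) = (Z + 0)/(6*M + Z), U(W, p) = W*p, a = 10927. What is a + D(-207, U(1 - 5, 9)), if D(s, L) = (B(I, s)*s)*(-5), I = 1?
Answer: 13559372/1241 ≈ 10926.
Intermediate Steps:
B(Z, M) = Z/(Z + 6*M)
D(s, L) = -5*s/(1 + 6*s) (D(s, L) = ((1/(1 + 6*s))*s)*(-5) = (s/(1 + 6*s))*(-5) = -5*s/(1 + 6*s))
a + D(-207, U(1 - 5, 9)) = 10927 - 5*(-207)/(1 + 6*(-207)) = 10927 - 5*(-207)/(1 - 1242) = 10927 - 5*(-207)/(-1241) = 10927 - 5*(-207)*(-1/1241) = 10927 - 1035/1241 = 13559372/1241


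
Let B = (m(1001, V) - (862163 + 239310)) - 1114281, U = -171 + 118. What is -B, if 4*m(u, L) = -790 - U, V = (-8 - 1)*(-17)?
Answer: 8863753/4 ≈ 2.2159e+6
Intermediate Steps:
U = -53
V = 153 (V = -9*(-17) = 153)
m(u, L) = -737/4 (m(u, L) = (-790 - 1*(-53))/4 = (-790 + 53)/4 = (¼)*(-737) = -737/4)
B = -8863753/4 (B = (-737/4 - (862163 + 239310)) - 1114281 = (-737/4 - 1*1101473) - 1114281 = (-737/4 - 1101473) - 1114281 = -4406629/4 - 1114281 = -8863753/4 ≈ -2.2159e+6)
-B = -1*(-8863753/4) = 8863753/4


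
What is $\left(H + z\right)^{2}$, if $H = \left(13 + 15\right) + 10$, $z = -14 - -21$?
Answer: $2025$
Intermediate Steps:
$z = 7$ ($z = -14 + 21 = 7$)
$H = 38$ ($H = 28 + 10 = 38$)
$\left(H + z\right)^{2} = \left(38 + 7\right)^{2} = 45^{2} = 2025$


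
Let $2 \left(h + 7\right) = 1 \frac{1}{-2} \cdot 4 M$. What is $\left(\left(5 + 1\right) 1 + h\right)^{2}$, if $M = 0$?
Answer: $1$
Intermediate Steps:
$h = -7$ ($h = -7 + \frac{1 \frac{1}{-2} \cdot 4 \cdot 0}{2} = -7 + \frac{1 \left(- \frac{1}{2}\right) 4 \cdot 0}{2} = -7 + \frac{\left(- \frac{1}{2}\right) 4 \cdot 0}{2} = -7 + \frac{\left(-2\right) 0}{2} = -7 + \frac{1}{2} \cdot 0 = -7 + 0 = -7$)
$\left(\left(5 + 1\right) 1 + h\right)^{2} = \left(\left(5 + 1\right) 1 - 7\right)^{2} = \left(6 \cdot 1 - 7\right)^{2} = \left(6 - 7\right)^{2} = \left(-1\right)^{2} = 1$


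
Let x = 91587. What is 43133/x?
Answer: 43133/91587 ≈ 0.47095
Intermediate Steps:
43133/x = 43133/91587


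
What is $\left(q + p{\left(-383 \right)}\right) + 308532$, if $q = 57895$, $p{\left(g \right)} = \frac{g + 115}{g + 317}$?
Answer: $\frac{12092225}{33} \approx 3.6643 \cdot 10^{5}$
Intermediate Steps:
$p{\left(g \right)} = \frac{115 + g}{317 + g}$
$\left(q + p{\left(-383 \right)}\right) + 308532 = \left(57895 + \frac{115 - 383}{317 - 383}\right) + 308532 = \left(57895 + \frac{1}{-66} \left(-268\right)\right) + 308532 = \left(57895 - - \frac{134}{33}\right) + 308532 = \left(57895 + \frac{134}{33}\right) + 308532 = \frac{1910669}{33} + 308532 = \frac{12092225}{33}$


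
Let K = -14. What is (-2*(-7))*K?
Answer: -196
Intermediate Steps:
(-2*(-7))*K = -2*(-7)*(-14) = 14*(-14) = -196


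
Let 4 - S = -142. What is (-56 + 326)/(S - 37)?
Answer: 270/109 ≈ 2.4771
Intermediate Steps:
S = 146 (S = 4 - 1*(-142) = 4 + 142 = 146)
(-56 + 326)/(S - 37) = (-56 + 326)/(146 - 37) = 270/109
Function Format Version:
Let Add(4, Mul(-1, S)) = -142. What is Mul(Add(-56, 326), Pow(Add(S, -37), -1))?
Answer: Rational(270, 109) ≈ 2.4771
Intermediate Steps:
S = 146 (S = Add(4, Mul(-1, -142)) = Add(4, 142) = 146)
Mul(Add(-56, 326), Pow(Add(S, -37), -1)) = Mul(Add(-56, 326), Pow(Add(146, -37), -1)) = Mul(270, Pow(109, -1)) = Mul(270, Rational(1, 109)) = Rational(270, 109)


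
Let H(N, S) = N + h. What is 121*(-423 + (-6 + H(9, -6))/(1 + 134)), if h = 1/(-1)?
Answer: -6909463/135 ≈ -51181.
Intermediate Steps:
h = -1
H(N, S) = -1 + N (H(N, S) = N - 1 = -1 + N)
121*(-423 + (-6 + H(9, -6))/(1 + 134)) = 121*(-423 + (-6 + (-1 + 9))/(1 + 134)) = 121*(-423 + (-6 + 8)/135) = 121*(-423 + 2*(1/135)) = 121*(-423 + 2/135) = 121*(-57103/135) = -6909463/135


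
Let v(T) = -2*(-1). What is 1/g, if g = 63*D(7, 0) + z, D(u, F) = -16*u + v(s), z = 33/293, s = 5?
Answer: -293/2030457 ≈ -0.00014430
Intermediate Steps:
v(T) = 2
z = 33/293 (z = 33*(1/293) = 33/293 ≈ 0.11263)
D(u, F) = 2 - 16*u (D(u, F) = -16*u + 2 = 2 - 16*u)
g = -2030457/293 (g = 63*(2 - 16*7) + 33/293 = 63*(2 - 112) + 33/293 = 63*(-110) + 33/293 = -6930 + 33/293 = -2030457/293 ≈ -6929.9)
1/g = 1/(-2030457/293) = -293/2030457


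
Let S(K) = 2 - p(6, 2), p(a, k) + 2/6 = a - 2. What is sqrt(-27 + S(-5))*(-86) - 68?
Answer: -68 - 86*I*sqrt(258)/3 ≈ -68.0 - 460.46*I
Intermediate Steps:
p(a, k) = -7/3 + a (p(a, k) = -1/3 + (a - 2) = -1/3 + (-2 + a) = -7/3 + a)
S(K) = -5/3 (S(K) = 2 - (-7/3 + 6) = 2 - 1*11/3 = 2 - 11/3 = -5/3)
sqrt(-27 + S(-5))*(-86) - 68 = sqrt(-27 - 5/3)*(-86) - 68 = sqrt(-86/3)*(-86) - 68 = (I*sqrt(258)/3)*(-86) - 68 = -86*I*sqrt(258)/3 - 68 = -68 - 86*I*sqrt(258)/3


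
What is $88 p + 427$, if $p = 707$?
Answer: $62643$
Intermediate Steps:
$88 p + 427 = 88 \cdot 707 + 427 = 62216 + 427 = 62643$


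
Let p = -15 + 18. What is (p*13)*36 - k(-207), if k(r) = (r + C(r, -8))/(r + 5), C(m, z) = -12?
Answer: 283389/202 ≈ 1402.9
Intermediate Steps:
p = 3
k(r) = (-12 + r)/(5 + r) (k(r) = (r - 12)/(r + 5) = (-12 + r)/(5 + r))
(p*13)*36 - k(-207) = (3*13)*36 - (-12 - 207)/(5 - 207) = 39*36 - (-219)/(-202) = 1404 - (-1)*(-219)/202 = 1404 - 1*219/202 = 1404 - 219/202 = 283389/202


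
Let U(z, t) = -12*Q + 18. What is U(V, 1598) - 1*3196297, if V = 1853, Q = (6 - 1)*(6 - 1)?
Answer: -3196579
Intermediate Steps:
Q = 25 (Q = 5*5 = 25)
U(z, t) = -282 (U(z, t) = -12*25 + 18 = -300 + 18 = -282)
U(V, 1598) - 1*3196297 = -282 - 1*3196297 = -282 - 3196297 = -3196579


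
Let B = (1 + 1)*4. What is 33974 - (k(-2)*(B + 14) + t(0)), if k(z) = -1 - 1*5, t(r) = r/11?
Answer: 34106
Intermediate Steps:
t(r) = r/11 (t(r) = r*(1/11) = r/11)
B = 8 (B = 2*4 = 8)
k(z) = -6 (k(z) = -1 - 5 = -6)
33974 - (k(-2)*(B + 14) + t(0)) = 33974 - (-6*(8 + 14) + (1/11)*0) = 33974 - (-6*22 + 0) = 33974 - (-132 + 0) = 33974 - 1*(-132) = 33974 + 132 = 34106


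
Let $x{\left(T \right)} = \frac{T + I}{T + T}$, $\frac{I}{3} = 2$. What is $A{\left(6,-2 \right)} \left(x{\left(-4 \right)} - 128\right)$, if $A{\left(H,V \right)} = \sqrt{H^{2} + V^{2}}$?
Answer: $- \frac{513 \sqrt{10}}{2} \approx -811.12$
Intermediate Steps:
$I = 6$ ($I = 3 \cdot 2 = 6$)
$x{\left(T \right)} = \frac{6 + T}{2 T}$ ($x{\left(T \right)} = \frac{T + 6}{T + T} = \frac{6 + T}{2 T}$)
$A{\left(6,-2 \right)} \left(x{\left(-4 \right)} - 128\right) = \sqrt{6^{2} + \left(-2\right)^{2}} \left(\frac{6 - 4}{2 \left(-4\right)} - 128\right) = \sqrt{36 + 4} \left(\frac{1}{2} \left(- \frac{1}{4}\right) 2 - 128\right) = \sqrt{40} \left(- \frac{1}{4} - 128\right) = 2 \sqrt{10} \left(- \frac{513}{4}\right) = - \frac{513 \sqrt{10}}{2}$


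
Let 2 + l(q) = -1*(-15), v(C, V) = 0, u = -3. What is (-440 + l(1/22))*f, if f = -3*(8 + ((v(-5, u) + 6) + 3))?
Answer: 21777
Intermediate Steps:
l(q) = 13 (l(q) = -2 - 1*(-15) = -2 + 15 = 13)
f = -51 (f = -3*(8 + ((0 + 6) + 3)) = -3*(8 + (6 + 3)) = -3*(8 + 9) = -3*17 = -51)
(-440 + l(1/22))*f = (-440 + 13)*(-51) = -427*(-51) = 21777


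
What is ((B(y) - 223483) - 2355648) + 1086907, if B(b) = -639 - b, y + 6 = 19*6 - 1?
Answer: -1492970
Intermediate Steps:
y = 107 (y = -6 + (19*6 - 1) = -6 + (114 - 1) = -6 + 113 = 107)
((B(y) - 223483) - 2355648) + 1086907 = (((-639 - 1*107) - 223483) - 2355648) + 1086907 = (((-639 - 107) - 223483) - 2355648) + 1086907 = ((-746 - 223483) - 2355648) + 1086907 = (-224229 - 2355648) + 1086907 = -2579877 + 1086907 = -1492970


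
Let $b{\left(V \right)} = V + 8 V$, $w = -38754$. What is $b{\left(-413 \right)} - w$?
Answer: $35037$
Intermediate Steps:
$b{\left(V \right)} = 9 V$
$b{\left(-413 \right)} - w = 9 \left(-413\right) - -38754 = -3717 + 38754 = 35037$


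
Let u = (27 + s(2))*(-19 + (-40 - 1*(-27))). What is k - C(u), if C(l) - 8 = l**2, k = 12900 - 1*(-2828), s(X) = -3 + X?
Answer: -676504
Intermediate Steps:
k = 15728 (k = 12900 + 2828 = 15728)
u = -832 (u = (27 + (-3 + 2))*(-19 + (-40 - 1*(-27))) = (27 - 1)*(-19 + (-40 + 27)) = 26*(-19 - 13) = 26*(-32) = -832)
C(l) = 8 + l**2
k - C(u) = 15728 - (8 + (-832)**2) = 15728 - (8 + 692224) = 15728 - 1*692232 = 15728 - 692232 = -676504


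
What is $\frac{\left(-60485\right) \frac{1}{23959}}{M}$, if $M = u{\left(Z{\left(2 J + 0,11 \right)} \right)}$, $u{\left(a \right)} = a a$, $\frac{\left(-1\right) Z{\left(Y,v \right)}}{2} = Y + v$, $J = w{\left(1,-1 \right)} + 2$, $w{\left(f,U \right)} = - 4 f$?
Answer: $- \frac{60485}{4695964} \approx -0.01288$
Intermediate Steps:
$J = -2$ ($J = \left(-4\right) 1 + 2 = -4 + 2 = -2$)
$Z{\left(Y,v \right)} = - 2 Y - 2 v$ ($Z{\left(Y,v \right)} = - 2 \left(Y + v\right) = - 2 Y - 2 v$)
$u{\left(a \right)} = a^{2}$
$M = 196$ ($M = \left(- 2 \left(2 \left(-2\right) + 0\right) - 22\right)^{2} = \left(- 2 \left(-4 + 0\right) - 22\right)^{2} = \left(\left(-2\right) \left(-4\right) - 22\right)^{2} = \left(8 - 22\right)^{2} = \left(-14\right)^{2} = 196$)
$\frac{\left(-60485\right) \frac{1}{23959}}{M} = \frac{\left(-60485\right) \frac{1}{23959}}{196} = \left(-60485\right) \frac{1}{23959} \cdot \frac{1}{196} = \left(- \frac{60485}{23959}\right) \frac{1}{196} = - \frac{60485}{4695964}$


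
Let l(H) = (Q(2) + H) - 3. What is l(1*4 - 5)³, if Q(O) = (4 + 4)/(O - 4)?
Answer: -512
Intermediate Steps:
Q(O) = 8/(-4 + O)
l(H) = -7 + H (l(H) = (8/(-4 + 2) + H) - 3 = (8/(-2) + H) - 3 = (8*(-½) + H) - 3 = (-4 + H) - 3 = -7 + H)
l(1*4 - 5)³ = (-7 + (1*4 - 5))³ = (-7 + (4 - 5))³ = (-7 - 1)³ = (-8)³ = -512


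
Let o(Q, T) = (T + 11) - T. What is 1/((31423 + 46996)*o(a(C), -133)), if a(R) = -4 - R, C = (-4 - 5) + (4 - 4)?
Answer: 1/862609 ≈ 1.1593e-6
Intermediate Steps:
C = -9 (C = -9 + 0 = -9)
o(Q, T) = 11 (o(Q, T) = (11 + T) - T = 11)
1/((31423 + 46996)*o(a(C), -133)) = 1/((31423 + 46996)*11) = (1/11)/78419 = (1/78419)*(1/11) = 1/862609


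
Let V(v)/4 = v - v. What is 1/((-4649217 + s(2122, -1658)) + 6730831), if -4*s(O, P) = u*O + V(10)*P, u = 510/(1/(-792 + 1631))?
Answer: -1/224914031 ≈ -4.4461e-9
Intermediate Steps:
V(v) = 0 (V(v) = 4*(v - v) = 4*0 = 0)
u = 427890 (u = 510/(1/839) = 510*839 = 427890)
s(O, P) = -213945*O/2 (s(O, P) = -(427890*O + 0*P)/4 = -(427890*O + 0)/4 = -213945*O/2)
1/((-4649217 + s(2122, -1658)) + 6730831) = 1/((-4649217 - 213945/2*2122) + 6730831) = 1/((-4649217 - 226995645) + 6730831) = 1/(-231644862 + 6730831) = 1/(-224914031) = -1/224914031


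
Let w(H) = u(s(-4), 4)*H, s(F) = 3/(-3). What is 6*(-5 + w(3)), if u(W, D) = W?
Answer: -48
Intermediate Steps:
s(F) = -1 (s(F) = 3*(-⅓) = -1)
w(H) = -H
6*(-5 + w(3)) = 6*(-5 - 1*3) = 6*(-5 - 3) = 6*(-8) = -48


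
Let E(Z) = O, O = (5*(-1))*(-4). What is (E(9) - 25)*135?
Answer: -675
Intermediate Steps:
O = 20 (O = -5*(-4) = 20)
E(Z) = 20
(E(9) - 25)*135 = (20 - 25)*135 = -5*135 = -675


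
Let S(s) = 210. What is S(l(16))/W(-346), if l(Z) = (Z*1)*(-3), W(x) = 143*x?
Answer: -105/24739 ≈ -0.0042443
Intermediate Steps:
l(Z) = -3*Z (l(Z) = Z*(-3) = -3*Z)
S(l(16))/W(-346) = 210/((143*(-346))) = 210/(-49478) = 210*(-1/49478) = -105/24739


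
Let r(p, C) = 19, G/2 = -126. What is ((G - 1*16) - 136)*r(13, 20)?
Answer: -7676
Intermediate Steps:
G = -252 (G = 2*(-126) = -252)
((G - 1*16) - 136)*r(13, 20) = ((-252 - 1*16) - 136)*19 = ((-252 - 16) - 136)*19 = (-268 - 136)*19 = -404*19 = -7676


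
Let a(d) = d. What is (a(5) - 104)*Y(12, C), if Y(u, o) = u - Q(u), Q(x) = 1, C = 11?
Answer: -1089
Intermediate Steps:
Y(u, o) = -1 + u (Y(u, o) = u - 1*1 = u - 1 = -1 + u)
(a(5) - 104)*Y(12, C) = (5 - 104)*(-1 + 12) = -99*11 = -1089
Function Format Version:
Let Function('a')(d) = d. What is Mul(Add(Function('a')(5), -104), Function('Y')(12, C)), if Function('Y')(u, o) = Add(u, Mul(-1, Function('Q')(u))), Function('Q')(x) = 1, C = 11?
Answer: -1089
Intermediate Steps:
Function('Y')(u, o) = Add(-1, u) (Function('Y')(u, o) = Add(u, Mul(-1, 1)) = Add(u, -1) = Add(-1, u))
Mul(Add(Function('a')(5), -104), Function('Y')(12, C)) = Mul(Add(5, -104), Add(-1, 12)) = Mul(-99, 11) = -1089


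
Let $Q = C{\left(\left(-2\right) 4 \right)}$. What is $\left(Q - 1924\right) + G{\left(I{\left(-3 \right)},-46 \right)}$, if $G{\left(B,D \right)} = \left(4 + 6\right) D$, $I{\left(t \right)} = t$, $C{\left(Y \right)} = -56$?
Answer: $-2440$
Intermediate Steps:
$G{\left(B,D \right)} = 10 D$
$Q = -56$
$\left(Q - 1924\right) + G{\left(I{\left(-3 \right)},-46 \right)} = \left(-56 - 1924\right) + 10 \left(-46\right) = -1980 - 460 = -2440$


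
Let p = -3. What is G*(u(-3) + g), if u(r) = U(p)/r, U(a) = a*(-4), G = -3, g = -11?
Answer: 45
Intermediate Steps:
U(a) = -4*a
u(r) = 12/r (u(r) = (-4*(-3))/r = 12/r)
G*(u(-3) + g) = -3*(12/(-3) - 11) = -3*(12*(-⅓) - 11) = -3*(-4 - 11) = -3*(-15) = 45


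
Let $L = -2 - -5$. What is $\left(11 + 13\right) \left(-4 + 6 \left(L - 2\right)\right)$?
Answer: $48$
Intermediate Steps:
$L = 3$ ($L = -2 + 5 = 3$)
$\left(11 + 13\right) \left(-4 + 6 \left(L - 2\right)\right) = \left(11 + 13\right) \left(-4 + 6 \left(3 - 2\right)\right) = 24 \left(-4 + 6 \cdot 1\right) = 24 \left(-4 + 6\right) = 24 \cdot 2 = 48$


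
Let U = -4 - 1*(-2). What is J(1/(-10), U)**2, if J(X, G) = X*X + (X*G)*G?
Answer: 1521/10000 ≈ 0.15210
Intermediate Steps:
U = -2 (U = -4 + 2 = -2)
J(X, G) = X**2 + X*G**2 (J(X, G) = X**2 + (G*X)*G = X**2 + X*G**2)
J(1/(-10), U)**2 = ((1/(-10) + (-2)**2)/(-10))**2 = (-(-1/10 + 4)/10)**2 = (-1/10*39/10)**2 = (-39/100)**2 = 1521/10000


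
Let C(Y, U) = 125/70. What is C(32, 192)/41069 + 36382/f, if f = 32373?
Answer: 20919222337/18613374318 ≈ 1.1239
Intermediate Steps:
C(Y, U) = 25/14 (C(Y, U) = 125*(1/70) = 25/14)
C(32, 192)/41069 + 36382/f = (25/14)/41069 + 36382/32373 = (25/14)*(1/41069) + 36382*(1/32373) = 25/574966 + 36382/32373 = 20919222337/18613374318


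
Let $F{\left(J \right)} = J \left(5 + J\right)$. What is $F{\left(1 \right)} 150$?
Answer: $900$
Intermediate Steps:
$F{\left(1 \right)} 150 = 1 \left(5 + 1\right) 150 = 1 \cdot 6 \cdot 150 = 6 \cdot 150 = 900$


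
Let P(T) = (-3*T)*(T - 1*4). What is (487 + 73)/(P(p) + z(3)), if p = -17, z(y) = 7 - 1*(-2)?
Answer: -280/531 ≈ -0.52731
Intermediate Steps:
z(y) = 9 (z(y) = 7 + 2 = 9)
P(T) = -3*T*(-4 + T) (P(T) = (-3*T)*(T - 4) = (-3*T)*(-4 + T) = -3*T*(-4 + T))
(487 + 73)/(P(p) + z(3)) = (487 + 73)/(3*(-17)*(4 - 1*(-17)) + 9) = 560/(3*(-17)*(4 + 17) + 9) = 560/(3*(-17)*21 + 9) = 560/(-1071 + 9) = 560/(-1062) = 560*(-1/1062) = -280/531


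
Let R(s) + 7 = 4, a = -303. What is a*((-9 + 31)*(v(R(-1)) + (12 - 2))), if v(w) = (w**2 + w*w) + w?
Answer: -166650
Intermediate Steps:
R(s) = -3 (R(s) = -7 + 4 = -3)
v(w) = w + 2*w**2 (v(w) = (w**2 + w**2) + w = 2*w**2 + w = w + 2*w**2)
a*((-9 + 31)*(v(R(-1)) + (12 - 2))) = -303*(-9 + 31)*(-3*(1 + 2*(-3)) + (12 - 2)) = -6666*(-3*(1 - 6) + 10) = -6666*(-3*(-5) + 10) = -6666*(15 + 10) = -6666*25 = -303*550 = -166650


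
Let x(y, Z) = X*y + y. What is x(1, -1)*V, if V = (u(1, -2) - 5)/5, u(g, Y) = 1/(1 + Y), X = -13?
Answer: 72/5 ≈ 14.400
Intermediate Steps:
x(y, Z) = -12*y (x(y, Z) = -13*y + y = -12*y)
V = -6/5 (V = (1/(1 - 2) - 5)/5 = (1/(-1) - 5)*(⅕) = (-1 - 5)*(⅕) = -6*⅕ = -6/5 ≈ -1.2000)
x(1, -1)*V = -12*1*(-6/5) = -12*(-6/5) = 72/5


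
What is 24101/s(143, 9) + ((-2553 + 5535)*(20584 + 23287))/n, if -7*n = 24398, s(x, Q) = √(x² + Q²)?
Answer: -457881627/12199 + 24101*√20530/20530 ≈ -37366.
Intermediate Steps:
s(x, Q) = √(Q² + x²)
n = -24398/7 (n = -⅐*24398 = -24398/7 ≈ -3485.4)
24101/s(143, 9) + ((-2553 + 5535)*(20584 + 23287))/n = 24101/(√(9² + 143²)) + ((-2553 + 5535)*(20584 + 23287))/(-24398/7) = 24101/(√(81 + 20449)) + (2982*43871)*(-7/24398) = 24101/(√20530) + 130823322*(-7/24398) = 24101*(√20530/20530) - 457881627/12199 = 24101*√20530/20530 - 457881627/12199 = -457881627/12199 + 24101*√20530/20530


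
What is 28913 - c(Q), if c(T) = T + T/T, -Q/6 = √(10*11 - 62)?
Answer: 28912 + 24*√3 ≈ 28954.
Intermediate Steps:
Q = -24*√3 (Q = -6*√(10*11 - 62) = -6*√(110 - 62) = -24*√3 ≈ -41.569)
c(T) = 1 + T (c(T) = T + 1 = 1 + T)
28913 - c(Q) = 28913 - (1 - 24*√3) = 28913 + (-1 + 24*√3) = 28912 + 24*√3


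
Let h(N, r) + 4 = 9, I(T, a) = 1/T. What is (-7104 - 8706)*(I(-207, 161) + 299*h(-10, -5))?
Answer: -1630875280/69 ≈ -2.3636e+7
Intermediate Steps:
h(N, r) = 5 (h(N, r) = -4 + 9 = 5)
(-7104 - 8706)*(I(-207, 161) + 299*h(-10, -5)) = (-7104 - 8706)*(1/(-207) + 299*5) = -15810*(-1/207 + 1495) = -15810*309464/207 = -1630875280/69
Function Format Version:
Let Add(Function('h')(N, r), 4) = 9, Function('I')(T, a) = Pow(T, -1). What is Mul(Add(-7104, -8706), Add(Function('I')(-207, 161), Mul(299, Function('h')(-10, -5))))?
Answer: Rational(-1630875280, 69) ≈ -2.3636e+7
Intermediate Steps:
Function('h')(N, r) = 5 (Function('h')(N, r) = Add(-4, 9) = 5)
Mul(Add(-7104, -8706), Add(Function('I')(-207, 161), Mul(299, Function('h')(-10, -5)))) = Mul(Add(-7104, -8706), Add(Pow(-207, -1), Mul(299, 5))) = Mul(-15810, Add(Rational(-1, 207), 1495)) = Mul(-15810, Rational(309464, 207)) = Rational(-1630875280, 69)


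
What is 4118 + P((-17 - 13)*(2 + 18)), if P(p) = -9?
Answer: 4109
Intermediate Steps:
4118 + P((-17 - 13)*(2 + 18)) = 4118 - 9 = 4109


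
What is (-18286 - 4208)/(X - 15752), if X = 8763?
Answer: 22494/6989 ≈ 3.2185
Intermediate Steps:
(-18286 - 4208)/(X - 15752) = (-18286 - 4208)/(8763 - 15752) = -22494/(-6989) = -22494*(-1/6989) = 22494/6989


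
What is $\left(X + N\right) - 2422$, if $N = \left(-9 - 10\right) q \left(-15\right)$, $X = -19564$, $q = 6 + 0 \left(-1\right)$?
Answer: $-20276$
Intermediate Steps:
$q = 6$ ($q = 6 + 0 = 6$)
$N = 1710$ ($N = \left(-9 - 10\right) 6 \left(-15\right) = \left(-19\right) 6 \left(-15\right) = \left(-114\right) \left(-15\right) = 1710$)
$\left(X + N\right) - 2422 = \left(-19564 + 1710\right) - 2422 = -17854 - 2422 = -20276$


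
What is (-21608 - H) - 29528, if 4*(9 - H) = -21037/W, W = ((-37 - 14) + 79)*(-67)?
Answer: -383771043/7504 ≈ -51142.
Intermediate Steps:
W = -1876 (W = (-51 + 79)*(-67) = 28*(-67) = -1876)
H = 46499/7504 (H = 9 - (-21037)/(4*(-1876)) = 9 - (-21037)*(-1)/(4*1876) = 9 - ¼*21037/1876 = 9 - 21037/7504 = 46499/7504 ≈ 6.1966)
(-21608 - H) - 29528 = (-21608 - 1*46499/7504) - 29528 = (-21608 - 46499/7504) - 29528 = -162192931/7504 - 29528 = -383771043/7504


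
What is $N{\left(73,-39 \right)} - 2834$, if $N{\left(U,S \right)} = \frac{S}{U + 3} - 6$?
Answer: $- \frac{215879}{76} \approx -2840.5$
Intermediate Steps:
$N{\left(U,S \right)} = -6 + \frac{S}{3 + U}$ ($N{\left(U,S \right)} = \frac{S}{3 + U} - 6 = -6 + \frac{S}{3 + U}$)
$N{\left(73,-39 \right)} - 2834 = \frac{-18 - 39 - 438}{3 + 73} - 2834 = \frac{-18 - 39 - 438}{76} - 2834 = \frac{1}{76} \left(-495\right) - 2834 = - \frac{495}{76} - 2834 = - \frac{215879}{76}$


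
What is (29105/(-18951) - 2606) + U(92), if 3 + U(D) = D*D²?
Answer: 14707444024/18951 ≈ 7.7608e+5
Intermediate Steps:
U(D) = -3 + D³ (U(D) = -3 + D*D² = -3 + D³)
(29105/(-18951) - 2606) + U(92) = (29105/(-18951) - 2606) + (-3 + 92³) = (29105*(-1/18951) - 2606) + (-3 + 778688) = (-29105/18951 - 2606) + 778685 = -49415411/18951 + 778685 = 14707444024/18951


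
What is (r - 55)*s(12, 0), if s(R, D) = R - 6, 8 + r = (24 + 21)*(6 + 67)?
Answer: 19332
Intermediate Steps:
r = 3277 (r = -8 + (24 + 21)*(6 + 67) = -8 + 45*73 = -8 + 3285 = 3277)
s(R, D) = -6 + R
(r - 55)*s(12, 0) = (3277 - 55)*(-6 + 12) = 3222*6 = 19332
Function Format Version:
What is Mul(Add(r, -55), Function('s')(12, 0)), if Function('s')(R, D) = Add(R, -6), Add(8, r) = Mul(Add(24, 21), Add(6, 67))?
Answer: 19332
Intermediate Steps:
r = 3277 (r = Add(-8, Mul(Add(24, 21), Add(6, 67))) = Add(-8, Mul(45, 73)) = Add(-8, 3285) = 3277)
Function('s')(R, D) = Add(-6, R)
Mul(Add(r, -55), Function('s')(12, 0)) = Mul(Add(3277, -55), Add(-6, 12)) = Mul(3222, 6) = 19332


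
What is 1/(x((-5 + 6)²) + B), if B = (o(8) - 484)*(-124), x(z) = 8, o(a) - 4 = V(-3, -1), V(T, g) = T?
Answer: 1/59900 ≈ 1.6694e-5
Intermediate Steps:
o(a) = 1 (o(a) = 4 - 3 = 1)
B = 59892 (B = (1 - 484)*(-124) = -483*(-124) = 59892)
1/(x((-5 + 6)²) + B) = 1/(8 + 59892) = 1/59900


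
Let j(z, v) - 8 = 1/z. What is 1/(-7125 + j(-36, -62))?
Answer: -36/256213 ≈ -0.00014051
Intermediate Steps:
j(z, v) = 8 + 1/z
1/(-7125 + j(-36, -62)) = 1/(-7125 + (8 + 1/(-36))) = 1/(-7125 + (8 - 1/36)) = 1/(-7125 + 287/36) = 1/(-256213/36) = -36/256213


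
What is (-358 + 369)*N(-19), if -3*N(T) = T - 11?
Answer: 110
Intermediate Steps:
N(T) = 11/3 - T/3 (N(T) = -(T - 11)/3 = -(-11 + T)/3 = 11/3 - T/3)
(-358 + 369)*N(-19) = (-358 + 369)*(11/3 - ⅓*(-19)) = 11*(11/3 + 19/3) = 11*10 = 110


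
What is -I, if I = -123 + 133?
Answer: -10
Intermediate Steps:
I = 10
-I = -1*10 = -10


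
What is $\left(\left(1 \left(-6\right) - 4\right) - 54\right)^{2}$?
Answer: $4096$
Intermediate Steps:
$\left(\left(1 \left(-6\right) - 4\right) - 54\right)^{2} = \left(\left(-6 - 4\right) - 54\right)^{2} = \left(-10 - 54\right)^{2} = \left(-64\right)^{2} = 4096$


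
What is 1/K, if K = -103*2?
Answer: -1/206 ≈ -0.0048544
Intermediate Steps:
K = -206
1/K = 1/(-206) = -1/206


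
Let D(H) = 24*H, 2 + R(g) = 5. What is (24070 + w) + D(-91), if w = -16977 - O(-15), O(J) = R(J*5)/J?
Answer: 24546/5 ≈ 4909.2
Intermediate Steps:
R(g) = 3 (R(g) = -2 + 5 = 3)
O(J) = 3/J
w = -84884/5 (w = -16977 - 3/(-15) = -16977 - 3*(-1)/15 = -16977 - 1*(-⅕) = -16977 + ⅕ = -84884/5 ≈ -16977.)
(24070 + w) + D(-91) = (24070 - 84884/5) + 24*(-91) = 35466/5 - 2184 = 24546/5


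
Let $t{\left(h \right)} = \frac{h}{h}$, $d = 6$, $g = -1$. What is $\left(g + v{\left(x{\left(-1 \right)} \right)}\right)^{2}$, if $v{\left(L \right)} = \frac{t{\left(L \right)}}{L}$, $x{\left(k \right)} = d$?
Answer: $\frac{25}{36} \approx 0.69444$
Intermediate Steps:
$x{\left(k \right)} = 6$
$t{\left(h \right)} = 1$
$v{\left(L \right)} = \frac{1}{L}$ ($v{\left(L \right)} = 1 \frac{1}{L} = \frac{1}{L}$)
$\left(g + v{\left(x{\left(-1 \right)} \right)}\right)^{2} = \left(-1 + \frac{1}{6}\right)^{2} = \left(- \frac{5}{6}\right)^{2} = \frac{25}{36}$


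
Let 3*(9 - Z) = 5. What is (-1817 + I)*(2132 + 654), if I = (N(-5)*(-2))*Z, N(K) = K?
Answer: -14573566/3 ≈ -4.8579e+6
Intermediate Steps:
Z = 22/3 (Z = 9 - ⅓*5 = 9 - 5/3 = 22/3 ≈ 7.3333)
I = 220/3 (I = -5*(-2)*(22/3) = 10*(22/3) = 220/3 ≈ 73.333)
(-1817 + I)*(2132 + 654) = (-1817 + 220/3)*(2132 + 654) = -5231/3*2786 = -14573566/3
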